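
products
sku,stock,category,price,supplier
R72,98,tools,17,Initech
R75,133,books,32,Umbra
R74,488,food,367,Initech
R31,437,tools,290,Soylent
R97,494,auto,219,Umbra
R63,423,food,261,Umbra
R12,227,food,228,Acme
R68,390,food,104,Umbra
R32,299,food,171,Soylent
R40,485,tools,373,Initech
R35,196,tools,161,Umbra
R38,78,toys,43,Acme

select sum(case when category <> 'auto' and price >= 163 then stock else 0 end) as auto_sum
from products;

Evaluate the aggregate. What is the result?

2359

sku=R72: ✗
sku=R75: ✗
sku=R74: ✓ → 488
sku=R31: ✓ → 437
sku=R97: ✗
sku=R63: ✓ → 423
sku=R12: ✓ → 227
sku=R68: ✗
sku=R32: ✓ → 299
sku=R40: ✓ → 485
sku=R35: ✗
sku=R38: ✗
auto_sum = 488 + 437 + 423 + 227 + 299 + 485 = 2359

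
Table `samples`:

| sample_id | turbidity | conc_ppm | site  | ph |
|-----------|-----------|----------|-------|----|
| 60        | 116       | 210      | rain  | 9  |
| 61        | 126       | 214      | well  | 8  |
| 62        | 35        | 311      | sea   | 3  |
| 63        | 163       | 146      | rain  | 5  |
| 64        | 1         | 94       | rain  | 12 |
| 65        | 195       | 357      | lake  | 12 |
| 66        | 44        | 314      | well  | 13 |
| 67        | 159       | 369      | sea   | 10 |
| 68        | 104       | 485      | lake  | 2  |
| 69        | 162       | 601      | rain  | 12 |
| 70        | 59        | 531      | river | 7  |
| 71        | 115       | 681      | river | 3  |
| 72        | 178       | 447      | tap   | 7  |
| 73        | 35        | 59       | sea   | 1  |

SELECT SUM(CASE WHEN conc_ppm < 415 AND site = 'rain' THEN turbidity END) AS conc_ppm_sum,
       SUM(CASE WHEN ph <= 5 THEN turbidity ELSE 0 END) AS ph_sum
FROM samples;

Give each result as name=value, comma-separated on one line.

[conc_ppm_sum: conc_ppm < 415 AND site = 'rain']
sample_id=60: ✓ → 116
sample_id=61: ✗
sample_id=62: ✗
sample_id=63: ✓ → 163
sample_id=64: ✓ → 1
sample_id=65: ✗
sample_id=66: ✗
sample_id=67: ✗
sample_id=68: ✗
sample_id=69: ✗
sample_id=70: ✗
sample_id=71: ✗
sample_id=72: ✗
sample_id=73: ✗
conc_ppm_sum = 116 + 163 + 1 = 280
—
[ph_sum: ph <= 5]
sample_id=60: ✗
sample_id=61: ✗
sample_id=62: ✓ → 35
sample_id=63: ✓ → 163
sample_id=64: ✗
sample_id=65: ✗
sample_id=66: ✗
sample_id=67: ✗
sample_id=68: ✓ → 104
sample_id=69: ✗
sample_id=70: ✗
sample_id=71: ✓ → 115
sample_id=72: ✗
sample_id=73: ✓ → 35
ph_sum = 35 + 163 + 104 + 115 + 35 = 452

conc_ppm_sum=280, ph_sum=452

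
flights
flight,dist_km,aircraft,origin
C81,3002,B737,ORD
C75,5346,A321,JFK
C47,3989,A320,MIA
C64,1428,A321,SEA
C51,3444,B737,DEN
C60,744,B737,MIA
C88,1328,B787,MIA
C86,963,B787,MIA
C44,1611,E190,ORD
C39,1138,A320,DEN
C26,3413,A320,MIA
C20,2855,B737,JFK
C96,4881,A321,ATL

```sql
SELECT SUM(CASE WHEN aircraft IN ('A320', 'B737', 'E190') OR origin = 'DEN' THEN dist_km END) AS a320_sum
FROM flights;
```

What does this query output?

flight=C81: ✓ → 3002
flight=C75: ✗
flight=C47: ✓ → 3989
flight=C64: ✗
flight=C51: ✓ → 3444
flight=C60: ✓ → 744
flight=C88: ✗
flight=C86: ✗
flight=C44: ✓ → 1611
flight=C39: ✓ → 1138
flight=C26: ✓ → 3413
flight=C20: ✓ → 2855
flight=C96: ✗
a320_sum = 3002 + 3989 + 3444 + 744 + 1611 + 1138 + 3413 + 2855 = 20196

20196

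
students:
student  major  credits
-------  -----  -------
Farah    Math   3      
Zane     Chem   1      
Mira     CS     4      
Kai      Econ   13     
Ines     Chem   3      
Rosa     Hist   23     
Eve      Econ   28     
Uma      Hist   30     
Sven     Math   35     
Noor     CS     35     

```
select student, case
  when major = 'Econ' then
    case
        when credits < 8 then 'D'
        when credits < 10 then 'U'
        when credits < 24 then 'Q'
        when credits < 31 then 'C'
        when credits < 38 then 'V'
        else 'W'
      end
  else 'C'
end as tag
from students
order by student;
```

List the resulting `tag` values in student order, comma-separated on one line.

C, C, C, Q, C, C, C, C, C, C

student=Eve: major='Econ' → inner[credits < 31] → C
student=Farah: major='Math' → outer ELSE → C
student=Ines: major='Chem' → outer ELSE → C
student=Kai: major='Econ' → inner[credits < 24] → Q
student=Mira: major='CS' → outer ELSE → C
student=Noor: major='CS' → outer ELSE → C
student=Rosa: major='Hist' → outer ELSE → C
student=Sven: major='Math' → outer ELSE → C
student=Uma: major='Hist' → outer ELSE → C
student=Zane: major='Chem' → outer ELSE → C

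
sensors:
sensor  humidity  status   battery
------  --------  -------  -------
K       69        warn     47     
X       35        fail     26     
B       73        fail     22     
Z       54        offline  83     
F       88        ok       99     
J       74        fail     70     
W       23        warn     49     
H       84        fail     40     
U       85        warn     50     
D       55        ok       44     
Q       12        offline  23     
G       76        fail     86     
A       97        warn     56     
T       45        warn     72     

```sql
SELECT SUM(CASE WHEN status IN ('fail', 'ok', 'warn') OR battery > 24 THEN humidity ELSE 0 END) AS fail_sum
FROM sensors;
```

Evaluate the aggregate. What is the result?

sensor=K: ✓ → 69
sensor=X: ✓ → 35
sensor=B: ✓ → 73
sensor=Z: ✓ → 54
sensor=F: ✓ → 88
sensor=J: ✓ → 74
sensor=W: ✓ → 23
sensor=H: ✓ → 84
sensor=U: ✓ → 85
sensor=D: ✓ → 55
sensor=Q: ✗
sensor=G: ✓ → 76
sensor=A: ✓ → 97
sensor=T: ✓ → 45
fail_sum = 69 + 35 + 73 + 54 + 88 + 74 + 23 + 84 + 85 + 55 + 76 + 97 + 45 = 858

858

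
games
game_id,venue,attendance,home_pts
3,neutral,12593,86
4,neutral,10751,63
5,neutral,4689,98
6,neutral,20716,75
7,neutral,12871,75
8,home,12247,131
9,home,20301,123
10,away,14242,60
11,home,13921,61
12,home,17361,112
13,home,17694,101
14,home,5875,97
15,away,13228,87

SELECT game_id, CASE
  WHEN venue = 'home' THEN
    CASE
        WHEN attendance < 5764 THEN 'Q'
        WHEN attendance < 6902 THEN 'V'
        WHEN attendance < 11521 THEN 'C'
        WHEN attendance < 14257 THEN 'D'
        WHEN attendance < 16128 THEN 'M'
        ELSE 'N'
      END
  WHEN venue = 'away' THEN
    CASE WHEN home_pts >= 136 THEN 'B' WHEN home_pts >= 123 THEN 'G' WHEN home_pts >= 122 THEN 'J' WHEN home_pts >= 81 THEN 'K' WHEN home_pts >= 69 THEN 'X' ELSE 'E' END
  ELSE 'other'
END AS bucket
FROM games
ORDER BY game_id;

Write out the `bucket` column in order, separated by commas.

other, other, other, other, other, D, N, E, D, N, N, V, K

game_id=3: venue='neutral' → outer ELSE → other
game_id=4: venue='neutral' → outer ELSE → other
game_id=5: venue='neutral' → outer ELSE → other
game_id=6: venue='neutral' → outer ELSE → other
game_id=7: venue='neutral' → outer ELSE → other
game_id=8: venue='home' → inner[attendance < 14257] → D
game_id=9: venue='home' → inner[ELSE] → N
game_id=10: venue='away' → inner[ELSE] → E
game_id=11: venue='home' → inner[attendance < 14257] → D
game_id=12: venue='home' → inner[ELSE] → N
game_id=13: venue='home' → inner[ELSE] → N
game_id=14: venue='home' → inner[attendance < 6902] → V
game_id=15: venue='away' → inner[home_pts >= 81] → K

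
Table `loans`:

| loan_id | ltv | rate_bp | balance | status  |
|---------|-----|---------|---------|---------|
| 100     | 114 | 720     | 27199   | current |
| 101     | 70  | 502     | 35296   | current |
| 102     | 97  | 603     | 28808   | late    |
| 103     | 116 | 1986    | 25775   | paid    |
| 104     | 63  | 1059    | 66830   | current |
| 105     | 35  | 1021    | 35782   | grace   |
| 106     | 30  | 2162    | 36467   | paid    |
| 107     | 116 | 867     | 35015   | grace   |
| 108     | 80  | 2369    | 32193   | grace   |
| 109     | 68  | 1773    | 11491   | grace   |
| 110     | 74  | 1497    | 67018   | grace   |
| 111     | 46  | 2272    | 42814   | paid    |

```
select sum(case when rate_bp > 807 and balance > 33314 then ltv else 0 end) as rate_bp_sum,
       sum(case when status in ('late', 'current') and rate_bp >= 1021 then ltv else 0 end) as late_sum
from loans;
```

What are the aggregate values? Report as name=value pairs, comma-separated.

[rate_bp_sum: rate_bp > 807 and balance > 33314]
loan_id=100: ✗
loan_id=101: ✗
loan_id=102: ✗
loan_id=103: ✗
loan_id=104: ✓ → 63
loan_id=105: ✓ → 35
loan_id=106: ✓ → 30
loan_id=107: ✓ → 116
loan_id=108: ✗
loan_id=109: ✗
loan_id=110: ✓ → 74
loan_id=111: ✓ → 46
rate_bp_sum = 63 + 35 + 30 + 116 + 74 + 46 = 364
—
[late_sum: status in ('late', 'current') and rate_bp >= 1021]
loan_id=100: ✗
loan_id=101: ✗
loan_id=102: ✗
loan_id=103: ✗
loan_id=104: ✓ → 63
loan_id=105: ✗
loan_id=106: ✗
loan_id=107: ✗
loan_id=108: ✗
loan_id=109: ✗
loan_id=110: ✗
loan_id=111: ✗
late_sum = 63

rate_bp_sum=364, late_sum=63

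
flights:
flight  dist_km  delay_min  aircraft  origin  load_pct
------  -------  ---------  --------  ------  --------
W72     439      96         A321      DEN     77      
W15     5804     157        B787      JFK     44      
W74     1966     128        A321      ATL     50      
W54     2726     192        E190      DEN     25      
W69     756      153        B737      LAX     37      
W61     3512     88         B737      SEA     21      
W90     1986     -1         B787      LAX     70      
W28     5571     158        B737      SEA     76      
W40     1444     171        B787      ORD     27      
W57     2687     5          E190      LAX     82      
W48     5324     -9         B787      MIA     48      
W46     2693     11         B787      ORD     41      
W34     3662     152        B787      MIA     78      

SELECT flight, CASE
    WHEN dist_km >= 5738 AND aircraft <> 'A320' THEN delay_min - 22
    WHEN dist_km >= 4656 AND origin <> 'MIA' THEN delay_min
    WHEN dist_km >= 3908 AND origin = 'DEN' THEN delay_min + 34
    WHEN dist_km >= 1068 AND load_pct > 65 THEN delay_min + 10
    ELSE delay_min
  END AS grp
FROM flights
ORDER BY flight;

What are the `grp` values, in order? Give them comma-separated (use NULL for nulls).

flight=W15: dist_km >= 5738 AND aircraft <> 'A320' → 135
flight=W28: dist_km >= 4656 AND origin <> 'MIA' → 158
flight=W34: dist_km >= 1068 AND load_pct > 65 → 162
flight=W40: ELSE → 171
flight=W46: ELSE → 11
flight=W48: ELSE → -9
flight=W54: ELSE → 192
flight=W57: dist_km >= 1068 AND load_pct > 65 → 15
flight=W61: ELSE → 88
flight=W69: ELSE → 153
flight=W72: ELSE → 96
flight=W74: ELSE → 128
flight=W90: dist_km >= 1068 AND load_pct > 65 → 9

135, 158, 162, 171, 11, -9, 192, 15, 88, 153, 96, 128, 9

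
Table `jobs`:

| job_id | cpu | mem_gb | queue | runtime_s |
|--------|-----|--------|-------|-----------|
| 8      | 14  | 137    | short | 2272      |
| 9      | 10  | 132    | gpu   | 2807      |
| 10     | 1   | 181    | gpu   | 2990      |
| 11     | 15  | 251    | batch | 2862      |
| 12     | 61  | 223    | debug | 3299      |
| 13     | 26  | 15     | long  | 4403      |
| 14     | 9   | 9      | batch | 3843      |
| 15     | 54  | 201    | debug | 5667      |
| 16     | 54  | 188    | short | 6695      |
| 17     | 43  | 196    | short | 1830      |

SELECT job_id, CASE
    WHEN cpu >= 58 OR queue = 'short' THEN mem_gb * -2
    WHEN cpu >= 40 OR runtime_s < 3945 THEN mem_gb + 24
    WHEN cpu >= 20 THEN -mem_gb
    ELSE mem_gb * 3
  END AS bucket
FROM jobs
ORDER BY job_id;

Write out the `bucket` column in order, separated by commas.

job_id=8: cpu >= 58 OR queue = 'short' → -274
job_id=9: cpu >= 40 OR runtime_s < 3945 → 156
job_id=10: cpu >= 40 OR runtime_s < 3945 → 205
job_id=11: cpu >= 40 OR runtime_s < 3945 → 275
job_id=12: cpu >= 58 OR queue = 'short' → -446
job_id=13: cpu >= 20 → -15
job_id=14: cpu >= 40 OR runtime_s < 3945 → 33
job_id=15: cpu >= 40 OR runtime_s < 3945 → 225
job_id=16: cpu >= 58 OR queue = 'short' → -376
job_id=17: cpu >= 58 OR queue = 'short' → -392

-274, 156, 205, 275, -446, -15, 33, 225, -376, -392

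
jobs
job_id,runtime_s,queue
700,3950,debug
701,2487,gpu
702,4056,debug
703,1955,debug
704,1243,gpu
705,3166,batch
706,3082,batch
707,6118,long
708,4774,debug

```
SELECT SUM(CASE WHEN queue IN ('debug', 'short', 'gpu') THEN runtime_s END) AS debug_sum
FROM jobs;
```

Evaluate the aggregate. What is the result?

job_id=700: ✓ → 3950
job_id=701: ✓ → 2487
job_id=702: ✓ → 4056
job_id=703: ✓ → 1955
job_id=704: ✓ → 1243
job_id=705: ✗
job_id=706: ✗
job_id=707: ✗
job_id=708: ✓ → 4774
debug_sum = 3950 + 2487 + 4056 + 1955 + 1243 + 4774 = 18465

18465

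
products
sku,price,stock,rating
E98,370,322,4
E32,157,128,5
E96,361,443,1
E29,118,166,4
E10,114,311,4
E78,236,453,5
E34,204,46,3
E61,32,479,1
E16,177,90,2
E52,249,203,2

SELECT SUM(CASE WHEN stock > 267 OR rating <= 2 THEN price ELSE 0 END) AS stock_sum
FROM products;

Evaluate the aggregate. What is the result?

sku=E98: ✓ → 370
sku=E32: ✗
sku=E96: ✓ → 361
sku=E29: ✗
sku=E10: ✓ → 114
sku=E78: ✓ → 236
sku=E34: ✗
sku=E61: ✓ → 32
sku=E16: ✓ → 177
sku=E52: ✓ → 249
stock_sum = 370 + 361 + 114 + 236 + 32 + 177 + 249 = 1539

1539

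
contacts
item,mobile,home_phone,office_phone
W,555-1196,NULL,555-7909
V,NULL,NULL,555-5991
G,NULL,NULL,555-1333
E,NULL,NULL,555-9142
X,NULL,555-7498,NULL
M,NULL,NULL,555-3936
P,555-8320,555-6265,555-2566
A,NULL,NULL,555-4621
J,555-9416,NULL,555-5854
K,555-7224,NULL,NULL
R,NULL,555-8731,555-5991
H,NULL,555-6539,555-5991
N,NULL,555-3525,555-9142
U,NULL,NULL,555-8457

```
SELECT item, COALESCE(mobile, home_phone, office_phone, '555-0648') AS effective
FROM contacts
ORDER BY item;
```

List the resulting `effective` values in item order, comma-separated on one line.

item=A: mobile=NULL, home_phone=NULL, office_phone=555-4621 → 555-4621
item=E: mobile=NULL, home_phone=NULL, office_phone=555-9142 → 555-9142
item=G: mobile=NULL, home_phone=NULL, office_phone=555-1333 → 555-1333
item=H: mobile=NULL, home_phone=555-6539 → 555-6539
item=J: mobile=555-9416 → 555-9416
item=K: mobile=555-7224 → 555-7224
item=M: mobile=NULL, home_phone=NULL, office_phone=555-3936 → 555-3936
item=N: mobile=NULL, home_phone=555-3525 → 555-3525
item=P: mobile=555-8320 → 555-8320
item=R: mobile=NULL, home_phone=555-8731 → 555-8731
item=U: mobile=NULL, home_phone=NULL, office_phone=555-8457 → 555-8457
item=V: mobile=NULL, home_phone=NULL, office_phone=555-5991 → 555-5991
item=W: mobile=555-1196 → 555-1196
item=X: mobile=NULL, home_phone=555-7498 → 555-7498

555-4621, 555-9142, 555-1333, 555-6539, 555-9416, 555-7224, 555-3936, 555-3525, 555-8320, 555-8731, 555-8457, 555-5991, 555-1196, 555-7498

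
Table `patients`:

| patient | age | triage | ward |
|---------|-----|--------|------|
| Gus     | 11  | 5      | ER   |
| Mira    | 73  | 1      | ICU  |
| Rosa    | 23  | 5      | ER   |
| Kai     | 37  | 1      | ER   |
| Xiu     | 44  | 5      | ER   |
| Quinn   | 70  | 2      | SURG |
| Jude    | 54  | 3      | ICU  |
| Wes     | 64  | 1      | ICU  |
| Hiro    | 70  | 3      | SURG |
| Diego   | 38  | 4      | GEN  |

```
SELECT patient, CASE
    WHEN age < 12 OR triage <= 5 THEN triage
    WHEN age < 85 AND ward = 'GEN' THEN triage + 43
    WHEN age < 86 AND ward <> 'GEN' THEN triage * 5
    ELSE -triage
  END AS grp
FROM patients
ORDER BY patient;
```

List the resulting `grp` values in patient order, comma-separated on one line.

4, 5, 3, 3, 1, 1, 2, 5, 1, 5

patient=Diego: age < 12 OR triage <= 5 → 4
patient=Gus: age < 12 OR triage <= 5 → 5
patient=Hiro: age < 12 OR triage <= 5 → 3
patient=Jude: age < 12 OR triage <= 5 → 3
patient=Kai: age < 12 OR triage <= 5 → 1
patient=Mira: age < 12 OR triage <= 5 → 1
patient=Quinn: age < 12 OR triage <= 5 → 2
patient=Rosa: age < 12 OR triage <= 5 → 5
patient=Wes: age < 12 OR triage <= 5 → 1
patient=Xiu: age < 12 OR triage <= 5 → 5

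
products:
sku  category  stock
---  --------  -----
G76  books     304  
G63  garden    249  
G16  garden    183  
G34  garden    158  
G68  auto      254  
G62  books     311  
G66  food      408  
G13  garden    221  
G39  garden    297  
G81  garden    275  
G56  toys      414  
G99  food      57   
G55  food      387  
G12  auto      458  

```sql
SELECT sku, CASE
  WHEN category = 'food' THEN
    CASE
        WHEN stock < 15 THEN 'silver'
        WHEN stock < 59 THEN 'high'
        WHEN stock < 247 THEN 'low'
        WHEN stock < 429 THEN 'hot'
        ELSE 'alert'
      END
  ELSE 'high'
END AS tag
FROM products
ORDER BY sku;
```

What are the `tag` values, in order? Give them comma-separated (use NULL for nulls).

high, high, high, high, high, hot, high, high, high, hot, high, high, high, high

sku=G12: category='auto' → outer ELSE → high
sku=G13: category='garden' → outer ELSE → high
sku=G16: category='garden' → outer ELSE → high
sku=G34: category='garden' → outer ELSE → high
sku=G39: category='garden' → outer ELSE → high
sku=G55: category='food' → inner[stock < 429] → hot
sku=G56: category='toys' → outer ELSE → high
sku=G62: category='books' → outer ELSE → high
sku=G63: category='garden' → outer ELSE → high
sku=G66: category='food' → inner[stock < 429] → hot
sku=G68: category='auto' → outer ELSE → high
sku=G76: category='books' → outer ELSE → high
sku=G81: category='garden' → outer ELSE → high
sku=G99: category='food' → inner[stock < 59] → high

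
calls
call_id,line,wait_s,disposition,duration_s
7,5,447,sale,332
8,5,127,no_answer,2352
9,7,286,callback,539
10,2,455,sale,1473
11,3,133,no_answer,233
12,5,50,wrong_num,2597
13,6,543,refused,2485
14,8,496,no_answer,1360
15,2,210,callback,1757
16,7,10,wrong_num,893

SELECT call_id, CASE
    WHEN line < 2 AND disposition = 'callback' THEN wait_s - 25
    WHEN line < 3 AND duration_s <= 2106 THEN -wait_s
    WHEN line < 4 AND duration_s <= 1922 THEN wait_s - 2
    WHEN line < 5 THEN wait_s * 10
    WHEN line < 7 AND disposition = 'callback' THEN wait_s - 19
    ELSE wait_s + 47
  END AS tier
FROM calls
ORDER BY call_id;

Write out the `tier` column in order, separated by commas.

494, 174, 333, -455, 131, 97, 590, 543, -210, 57

call_id=7: ELSE → 494
call_id=8: ELSE → 174
call_id=9: ELSE → 333
call_id=10: line < 3 AND duration_s <= 2106 → -455
call_id=11: line < 4 AND duration_s <= 1922 → 131
call_id=12: ELSE → 97
call_id=13: ELSE → 590
call_id=14: ELSE → 543
call_id=15: line < 3 AND duration_s <= 2106 → -210
call_id=16: ELSE → 57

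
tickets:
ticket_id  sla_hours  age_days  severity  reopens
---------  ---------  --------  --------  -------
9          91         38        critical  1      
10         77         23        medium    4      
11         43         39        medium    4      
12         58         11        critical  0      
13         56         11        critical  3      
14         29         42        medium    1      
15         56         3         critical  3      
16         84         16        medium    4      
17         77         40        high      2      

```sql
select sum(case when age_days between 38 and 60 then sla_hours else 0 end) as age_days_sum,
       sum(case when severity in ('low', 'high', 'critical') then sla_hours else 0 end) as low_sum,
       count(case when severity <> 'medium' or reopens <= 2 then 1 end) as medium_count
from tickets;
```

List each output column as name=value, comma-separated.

[age_days_sum: age_days between 38 and 60]
ticket_id=9: ✓ → 91
ticket_id=10: ✗
ticket_id=11: ✓ → 43
ticket_id=12: ✗
ticket_id=13: ✗
ticket_id=14: ✓ → 29
ticket_id=15: ✗
ticket_id=16: ✗
ticket_id=17: ✓ → 77
age_days_sum = 91 + 43 + 29 + 77 = 240
—
[low_sum: severity in ('low', 'high', 'critical')]
ticket_id=9: ✓ → 91
ticket_id=10: ✗
ticket_id=11: ✗
ticket_id=12: ✓ → 58
ticket_id=13: ✓ → 56
ticket_id=14: ✗
ticket_id=15: ✓ → 56
ticket_id=16: ✗
ticket_id=17: ✓ → 77
low_sum = 91 + 58 + 56 + 56 + 77 = 338
—
[medium_count: severity <> 'medium' or reopens <= 2]
ticket_id=9: ✓ → 1
ticket_id=10: ✗
ticket_id=11: ✗
ticket_id=12: ✓ → 1
ticket_id=13: ✓ → 1
ticket_id=14: ✓ → 1
ticket_id=15: ✓ → 1
ticket_id=16: ✗
ticket_id=17: ✓ → 1
medium_count = COUNT(1, 1, 1, 1, 1, 1) = 6

age_days_sum=240, low_sum=338, medium_count=6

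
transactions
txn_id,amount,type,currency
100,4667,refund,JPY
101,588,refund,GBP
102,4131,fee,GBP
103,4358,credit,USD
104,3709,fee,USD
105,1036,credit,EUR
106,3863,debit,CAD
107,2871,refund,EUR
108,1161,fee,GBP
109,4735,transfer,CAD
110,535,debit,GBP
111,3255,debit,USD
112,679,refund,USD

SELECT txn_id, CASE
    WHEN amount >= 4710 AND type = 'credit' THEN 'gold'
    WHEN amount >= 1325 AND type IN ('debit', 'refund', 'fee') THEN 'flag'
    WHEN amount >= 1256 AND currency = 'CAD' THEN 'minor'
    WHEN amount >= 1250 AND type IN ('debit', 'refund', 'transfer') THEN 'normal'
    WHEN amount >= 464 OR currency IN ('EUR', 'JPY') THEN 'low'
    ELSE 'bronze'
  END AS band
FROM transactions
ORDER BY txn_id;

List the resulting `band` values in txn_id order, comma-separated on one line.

flag, low, flag, low, flag, low, flag, flag, low, minor, low, flag, low

txn_id=100: amount >= 1325 AND type IN ('debit', 'refund', 'fee') → flag
txn_id=101: amount >= 464 OR currency IN ('EUR', 'JPY') → low
txn_id=102: amount >= 1325 AND type IN ('debit', 'refund', 'fee') → flag
txn_id=103: amount >= 464 OR currency IN ('EUR', 'JPY') → low
txn_id=104: amount >= 1325 AND type IN ('debit', 'refund', 'fee') → flag
txn_id=105: amount >= 464 OR currency IN ('EUR', 'JPY') → low
txn_id=106: amount >= 1325 AND type IN ('debit', 'refund', 'fee') → flag
txn_id=107: amount >= 1325 AND type IN ('debit', 'refund', 'fee') → flag
txn_id=108: amount >= 464 OR currency IN ('EUR', 'JPY') → low
txn_id=109: amount >= 1256 AND currency = 'CAD' → minor
txn_id=110: amount >= 464 OR currency IN ('EUR', 'JPY') → low
txn_id=111: amount >= 1325 AND type IN ('debit', 'refund', 'fee') → flag
txn_id=112: amount >= 464 OR currency IN ('EUR', 'JPY') → low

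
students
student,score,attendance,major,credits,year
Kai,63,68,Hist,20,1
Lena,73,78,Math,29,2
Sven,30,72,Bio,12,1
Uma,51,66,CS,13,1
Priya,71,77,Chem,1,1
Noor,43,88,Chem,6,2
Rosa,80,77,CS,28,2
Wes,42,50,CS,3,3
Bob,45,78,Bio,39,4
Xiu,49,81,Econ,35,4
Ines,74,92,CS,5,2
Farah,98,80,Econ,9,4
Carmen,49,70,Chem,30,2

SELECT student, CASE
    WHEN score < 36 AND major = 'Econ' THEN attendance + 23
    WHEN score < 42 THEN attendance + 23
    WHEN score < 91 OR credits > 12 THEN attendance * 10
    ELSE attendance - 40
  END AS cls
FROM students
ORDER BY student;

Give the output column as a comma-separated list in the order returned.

student=Bob: score < 91 OR credits > 12 → 780
student=Carmen: score < 91 OR credits > 12 → 700
student=Farah: ELSE → 40
student=Ines: score < 91 OR credits > 12 → 920
student=Kai: score < 91 OR credits > 12 → 680
student=Lena: score < 91 OR credits > 12 → 780
student=Noor: score < 91 OR credits > 12 → 880
student=Priya: score < 91 OR credits > 12 → 770
student=Rosa: score < 91 OR credits > 12 → 770
student=Sven: score < 42 → 95
student=Uma: score < 91 OR credits > 12 → 660
student=Wes: score < 91 OR credits > 12 → 500
student=Xiu: score < 91 OR credits > 12 → 810

780, 700, 40, 920, 680, 780, 880, 770, 770, 95, 660, 500, 810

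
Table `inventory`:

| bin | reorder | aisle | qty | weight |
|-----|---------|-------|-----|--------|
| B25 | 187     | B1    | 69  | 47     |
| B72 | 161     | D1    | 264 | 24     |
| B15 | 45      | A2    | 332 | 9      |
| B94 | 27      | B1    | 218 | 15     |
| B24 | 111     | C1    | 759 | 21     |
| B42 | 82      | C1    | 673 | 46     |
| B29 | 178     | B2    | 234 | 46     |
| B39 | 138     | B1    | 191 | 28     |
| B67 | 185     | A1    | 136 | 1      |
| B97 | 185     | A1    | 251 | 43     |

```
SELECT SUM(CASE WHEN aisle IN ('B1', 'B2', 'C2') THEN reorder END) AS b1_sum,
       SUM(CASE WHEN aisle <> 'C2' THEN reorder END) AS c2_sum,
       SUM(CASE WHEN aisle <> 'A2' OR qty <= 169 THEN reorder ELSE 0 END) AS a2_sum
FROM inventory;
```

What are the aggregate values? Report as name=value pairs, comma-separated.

b1_sum=530, c2_sum=1299, a2_sum=1254

[b1_sum: aisle IN ('B1', 'B2', 'C2')]
bin=B25: ✓ → 187
bin=B72: ✗
bin=B15: ✗
bin=B94: ✓ → 27
bin=B24: ✗
bin=B42: ✗
bin=B29: ✓ → 178
bin=B39: ✓ → 138
bin=B67: ✗
bin=B97: ✗
b1_sum = 187 + 27 + 178 + 138 = 530
—
[c2_sum: aisle <> 'C2']
bin=B25: ✓ → 187
bin=B72: ✓ → 161
bin=B15: ✓ → 45
bin=B94: ✓ → 27
bin=B24: ✓ → 111
bin=B42: ✓ → 82
bin=B29: ✓ → 178
bin=B39: ✓ → 138
bin=B67: ✓ → 185
bin=B97: ✓ → 185
c2_sum = 187 + 161 + 45 + 27 + 111 + 82 + 178 + 138 + 185 + 185 = 1299
—
[a2_sum: aisle <> 'A2' OR qty <= 169]
bin=B25: ✓ → 187
bin=B72: ✓ → 161
bin=B15: ✗
bin=B94: ✓ → 27
bin=B24: ✓ → 111
bin=B42: ✓ → 82
bin=B29: ✓ → 178
bin=B39: ✓ → 138
bin=B67: ✓ → 185
bin=B97: ✓ → 185
a2_sum = 187 + 161 + 27 + 111 + 82 + 178 + 138 + 185 + 185 = 1254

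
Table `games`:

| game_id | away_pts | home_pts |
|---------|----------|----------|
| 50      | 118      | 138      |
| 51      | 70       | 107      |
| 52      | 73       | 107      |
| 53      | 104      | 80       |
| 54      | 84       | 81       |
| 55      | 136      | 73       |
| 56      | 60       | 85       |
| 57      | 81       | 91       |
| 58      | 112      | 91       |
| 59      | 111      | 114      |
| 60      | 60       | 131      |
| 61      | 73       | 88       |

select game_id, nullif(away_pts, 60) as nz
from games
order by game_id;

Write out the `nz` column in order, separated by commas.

game_id=50: away_pts=118 vs 60: differ → 118
game_id=51: away_pts=70 vs 60: differ → 70
game_id=52: away_pts=73 vs 60: differ → 73
game_id=53: away_pts=104 vs 60: differ → 104
game_id=54: away_pts=84 vs 60: differ → 84
game_id=55: away_pts=136 vs 60: differ → 136
game_id=56: away_pts=60 vs 60: equal → NULL
game_id=57: away_pts=81 vs 60: differ → 81
game_id=58: away_pts=112 vs 60: differ → 112
game_id=59: away_pts=111 vs 60: differ → 111
game_id=60: away_pts=60 vs 60: equal → NULL
game_id=61: away_pts=73 vs 60: differ → 73

118, 70, 73, 104, 84, 136, NULL, 81, 112, 111, NULL, 73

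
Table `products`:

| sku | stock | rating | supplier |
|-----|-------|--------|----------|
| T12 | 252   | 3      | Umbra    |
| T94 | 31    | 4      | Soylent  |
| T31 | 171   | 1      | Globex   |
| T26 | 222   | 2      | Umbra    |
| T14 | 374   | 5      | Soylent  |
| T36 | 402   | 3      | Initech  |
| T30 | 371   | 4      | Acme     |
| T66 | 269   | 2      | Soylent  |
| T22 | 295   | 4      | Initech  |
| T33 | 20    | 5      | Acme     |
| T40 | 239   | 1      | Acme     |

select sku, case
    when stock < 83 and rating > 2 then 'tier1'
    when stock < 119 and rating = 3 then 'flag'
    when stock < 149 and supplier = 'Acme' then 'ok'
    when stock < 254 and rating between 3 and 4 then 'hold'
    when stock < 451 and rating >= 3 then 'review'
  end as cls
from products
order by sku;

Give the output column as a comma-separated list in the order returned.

hold, review, review, NULL, review, NULL, tier1, review, NULL, NULL, tier1

sku=T12: stock < 254 and rating between 3 and 4 → hold
sku=T14: stock < 451 and rating >= 3 → review
sku=T22: stock < 451 and rating >= 3 → review
sku=T26: (no match → NULL) → NULL
sku=T30: stock < 451 and rating >= 3 → review
sku=T31: (no match → NULL) → NULL
sku=T33: stock < 83 and rating > 2 → tier1
sku=T36: stock < 451 and rating >= 3 → review
sku=T40: (no match → NULL) → NULL
sku=T66: (no match → NULL) → NULL
sku=T94: stock < 83 and rating > 2 → tier1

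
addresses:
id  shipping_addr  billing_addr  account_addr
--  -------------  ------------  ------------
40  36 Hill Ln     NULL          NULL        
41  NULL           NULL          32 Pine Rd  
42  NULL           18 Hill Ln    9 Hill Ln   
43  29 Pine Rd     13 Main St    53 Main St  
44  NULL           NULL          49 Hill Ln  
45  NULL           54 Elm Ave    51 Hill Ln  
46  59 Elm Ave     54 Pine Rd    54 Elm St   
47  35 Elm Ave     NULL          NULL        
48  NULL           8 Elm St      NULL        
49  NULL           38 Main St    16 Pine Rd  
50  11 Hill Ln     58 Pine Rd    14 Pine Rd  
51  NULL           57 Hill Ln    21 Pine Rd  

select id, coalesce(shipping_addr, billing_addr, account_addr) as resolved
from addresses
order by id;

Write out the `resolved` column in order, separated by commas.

36 Hill Ln, 32 Pine Rd, 18 Hill Ln, 29 Pine Rd, 49 Hill Ln, 54 Elm Ave, 59 Elm Ave, 35 Elm Ave, 8 Elm St, 38 Main St, 11 Hill Ln, 57 Hill Ln

id=40: shipping_addr=36 Hill Ln → 36 Hill Ln
id=41: shipping_addr=NULL, billing_addr=NULL, account_addr=32 Pine Rd → 32 Pine Rd
id=42: shipping_addr=NULL, billing_addr=18 Hill Ln → 18 Hill Ln
id=43: shipping_addr=29 Pine Rd → 29 Pine Rd
id=44: shipping_addr=NULL, billing_addr=NULL, account_addr=49 Hill Ln → 49 Hill Ln
id=45: shipping_addr=NULL, billing_addr=54 Elm Ave → 54 Elm Ave
id=46: shipping_addr=59 Elm Ave → 59 Elm Ave
id=47: shipping_addr=35 Elm Ave → 35 Elm Ave
id=48: shipping_addr=NULL, billing_addr=8 Elm St → 8 Elm St
id=49: shipping_addr=NULL, billing_addr=38 Main St → 38 Main St
id=50: shipping_addr=11 Hill Ln → 11 Hill Ln
id=51: shipping_addr=NULL, billing_addr=57 Hill Ln → 57 Hill Ln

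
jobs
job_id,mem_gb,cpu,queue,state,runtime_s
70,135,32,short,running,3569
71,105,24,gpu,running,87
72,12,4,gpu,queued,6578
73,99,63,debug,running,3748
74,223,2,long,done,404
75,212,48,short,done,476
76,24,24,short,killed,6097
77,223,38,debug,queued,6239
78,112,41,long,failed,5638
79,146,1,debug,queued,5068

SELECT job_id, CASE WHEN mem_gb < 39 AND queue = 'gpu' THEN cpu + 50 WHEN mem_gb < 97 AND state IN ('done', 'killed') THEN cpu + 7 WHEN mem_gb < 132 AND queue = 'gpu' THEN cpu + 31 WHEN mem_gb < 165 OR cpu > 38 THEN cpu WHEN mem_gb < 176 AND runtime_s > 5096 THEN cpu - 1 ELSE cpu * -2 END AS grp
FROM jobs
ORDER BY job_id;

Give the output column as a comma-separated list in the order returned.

job_id=70: mem_gb < 165 OR cpu > 38 → 32
job_id=71: mem_gb < 132 AND queue = 'gpu' → 55
job_id=72: mem_gb < 39 AND queue = 'gpu' → 54
job_id=73: mem_gb < 165 OR cpu > 38 → 63
job_id=74: ELSE → -4
job_id=75: mem_gb < 165 OR cpu > 38 → 48
job_id=76: mem_gb < 97 AND state IN ('done', 'killed') → 31
job_id=77: ELSE → -76
job_id=78: mem_gb < 165 OR cpu > 38 → 41
job_id=79: mem_gb < 165 OR cpu > 38 → 1

32, 55, 54, 63, -4, 48, 31, -76, 41, 1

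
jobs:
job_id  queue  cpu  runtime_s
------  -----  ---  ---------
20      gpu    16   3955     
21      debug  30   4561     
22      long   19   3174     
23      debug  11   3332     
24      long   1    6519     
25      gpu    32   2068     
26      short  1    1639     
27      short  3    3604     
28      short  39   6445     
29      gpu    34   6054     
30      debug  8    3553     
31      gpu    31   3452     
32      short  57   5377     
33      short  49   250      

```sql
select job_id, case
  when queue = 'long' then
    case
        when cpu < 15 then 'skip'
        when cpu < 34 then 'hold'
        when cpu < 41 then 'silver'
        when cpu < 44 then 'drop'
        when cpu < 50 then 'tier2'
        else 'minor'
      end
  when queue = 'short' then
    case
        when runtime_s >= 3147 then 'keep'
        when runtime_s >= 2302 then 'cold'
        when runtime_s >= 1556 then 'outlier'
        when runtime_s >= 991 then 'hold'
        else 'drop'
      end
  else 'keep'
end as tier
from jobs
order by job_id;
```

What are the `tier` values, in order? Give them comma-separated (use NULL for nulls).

keep, keep, hold, keep, skip, keep, outlier, keep, keep, keep, keep, keep, keep, drop

job_id=20: queue='gpu' → outer ELSE → keep
job_id=21: queue='debug' → outer ELSE → keep
job_id=22: queue='long' → inner[cpu < 34] → hold
job_id=23: queue='debug' → outer ELSE → keep
job_id=24: queue='long' → inner[cpu < 15] → skip
job_id=25: queue='gpu' → outer ELSE → keep
job_id=26: queue='short' → inner[runtime_s >= 1556] → outlier
job_id=27: queue='short' → inner[runtime_s >= 3147] → keep
job_id=28: queue='short' → inner[runtime_s >= 3147] → keep
job_id=29: queue='gpu' → outer ELSE → keep
job_id=30: queue='debug' → outer ELSE → keep
job_id=31: queue='gpu' → outer ELSE → keep
job_id=32: queue='short' → inner[runtime_s >= 3147] → keep
job_id=33: queue='short' → inner[ELSE] → drop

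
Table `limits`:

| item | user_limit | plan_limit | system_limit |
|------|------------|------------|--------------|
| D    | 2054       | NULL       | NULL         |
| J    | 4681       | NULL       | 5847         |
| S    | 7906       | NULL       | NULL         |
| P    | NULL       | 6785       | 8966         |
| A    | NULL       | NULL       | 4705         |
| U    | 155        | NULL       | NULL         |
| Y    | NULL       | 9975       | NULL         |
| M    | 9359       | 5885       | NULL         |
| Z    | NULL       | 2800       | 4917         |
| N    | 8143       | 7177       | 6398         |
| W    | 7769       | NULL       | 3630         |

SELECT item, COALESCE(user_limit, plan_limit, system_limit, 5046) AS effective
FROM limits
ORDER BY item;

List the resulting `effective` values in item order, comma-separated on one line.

item=A: user_limit=NULL, plan_limit=NULL, system_limit=4705 → 4705
item=D: user_limit=2054 → 2054
item=J: user_limit=4681 → 4681
item=M: user_limit=9359 → 9359
item=N: user_limit=8143 → 8143
item=P: user_limit=NULL, plan_limit=6785 → 6785
item=S: user_limit=7906 → 7906
item=U: user_limit=155 → 155
item=W: user_limit=7769 → 7769
item=Y: user_limit=NULL, plan_limit=9975 → 9975
item=Z: user_limit=NULL, plan_limit=2800 → 2800

4705, 2054, 4681, 9359, 8143, 6785, 7906, 155, 7769, 9975, 2800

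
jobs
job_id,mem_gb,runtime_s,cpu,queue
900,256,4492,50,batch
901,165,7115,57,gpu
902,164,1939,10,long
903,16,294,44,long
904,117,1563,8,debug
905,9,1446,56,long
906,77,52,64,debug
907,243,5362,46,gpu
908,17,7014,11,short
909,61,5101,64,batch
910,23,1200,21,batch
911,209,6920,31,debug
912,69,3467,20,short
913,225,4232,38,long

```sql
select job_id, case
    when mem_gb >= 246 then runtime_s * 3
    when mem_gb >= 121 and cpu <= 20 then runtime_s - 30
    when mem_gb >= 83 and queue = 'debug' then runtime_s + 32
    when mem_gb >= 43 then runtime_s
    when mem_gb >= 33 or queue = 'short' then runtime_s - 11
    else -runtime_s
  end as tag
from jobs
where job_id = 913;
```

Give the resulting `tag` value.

4232

job_id = 913: mem_gb=225, runtime_s=4232, cpu=38, queue=long.
mem_gb >= 246 → false
mem_gb >= 121 and cpu <= 20 → false
mem_gb >= 83 and queue = 'debug' → false
mem_gb >= 43 → true → 4232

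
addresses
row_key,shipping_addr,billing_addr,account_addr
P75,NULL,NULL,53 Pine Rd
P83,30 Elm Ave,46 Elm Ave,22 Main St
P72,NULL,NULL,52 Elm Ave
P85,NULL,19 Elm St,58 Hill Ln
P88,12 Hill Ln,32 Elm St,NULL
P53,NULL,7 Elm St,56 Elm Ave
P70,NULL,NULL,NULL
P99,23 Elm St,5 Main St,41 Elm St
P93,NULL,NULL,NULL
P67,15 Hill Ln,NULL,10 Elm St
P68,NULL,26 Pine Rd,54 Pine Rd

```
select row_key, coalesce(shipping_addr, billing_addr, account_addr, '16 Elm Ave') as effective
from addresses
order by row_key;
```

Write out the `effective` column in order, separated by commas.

row_key=P53: shipping_addr=NULL, billing_addr=7 Elm St → 7 Elm St
row_key=P67: shipping_addr=15 Hill Ln → 15 Hill Ln
row_key=P68: shipping_addr=NULL, billing_addr=26 Pine Rd → 26 Pine Rd
row_key=P70: shipping_addr=NULL, billing_addr=NULL, account_addr=NULL, → literal 16 Elm Ave → 16 Elm Ave
row_key=P72: shipping_addr=NULL, billing_addr=NULL, account_addr=52 Elm Ave → 52 Elm Ave
row_key=P75: shipping_addr=NULL, billing_addr=NULL, account_addr=53 Pine Rd → 53 Pine Rd
row_key=P83: shipping_addr=30 Elm Ave → 30 Elm Ave
row_key=P85: shipping_addr=NULL, billing_addr=19 Elm St → 19 Elm St
row_key=P88: shipping_addr=12 Hill Ln → 12 Hill Ln
row_key=P93: shipping_addr=NULL, billing_addr=NULL, account_addr=NULL, → literal 16 Elm Ave → 16 Elm Ave
row_key=P99: shipping_addr=23 Elm St → 23 Elm St

7 Elm St, 15 Hill Ln, 26 Pine Rd, 16 Elm Ave, 52 Elm Ave, 53 Pine Rd, 30 Elm Ave, 19 Elm St, 12 Hill Ln, 16 Elm Ave, 23 Elm St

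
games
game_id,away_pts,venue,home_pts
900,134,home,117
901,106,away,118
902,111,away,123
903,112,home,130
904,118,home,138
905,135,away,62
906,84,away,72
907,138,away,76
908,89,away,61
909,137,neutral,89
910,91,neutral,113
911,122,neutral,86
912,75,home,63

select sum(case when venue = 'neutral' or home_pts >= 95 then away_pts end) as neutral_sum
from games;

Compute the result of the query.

931

game_id=900: ✓ → 134
game_id=901: ✓ → 106
game_id=902: ✓ → 111
game_id=903: ✓ → 112
game_id=904: ✓ → 118
game_id=905: ✗
game_id=906: ✗
game_id=907: ✗
game_id=908: ✗
game_id=909: ✓ → 137
game_id=910: ✓ → 91
game_id=911: ✓ → 122
game_id=912: ✗
neutral_sum = 134 + 106 + 111 + 112 + 118 + 137 + 91 + 122 = 931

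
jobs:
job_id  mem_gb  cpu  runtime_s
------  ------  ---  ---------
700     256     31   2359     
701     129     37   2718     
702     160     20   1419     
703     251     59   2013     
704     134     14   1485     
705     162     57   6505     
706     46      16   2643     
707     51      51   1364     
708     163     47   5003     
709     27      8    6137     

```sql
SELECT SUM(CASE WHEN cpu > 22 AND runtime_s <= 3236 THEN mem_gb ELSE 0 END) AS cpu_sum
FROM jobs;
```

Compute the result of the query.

687

job_id=700: ✓ → 256
job_id=701: ✓ → 129
job_id=702: ✗
job_id=703: ✓ → 251
job_id=704: ✗
job_id=705: ✗
job_id=706: ✗
job_id=707: ✓ → 51
job_id=708: ✗
job_id=709: ✗
cpu_sum = 256 + 129 + 251 + 51 = 687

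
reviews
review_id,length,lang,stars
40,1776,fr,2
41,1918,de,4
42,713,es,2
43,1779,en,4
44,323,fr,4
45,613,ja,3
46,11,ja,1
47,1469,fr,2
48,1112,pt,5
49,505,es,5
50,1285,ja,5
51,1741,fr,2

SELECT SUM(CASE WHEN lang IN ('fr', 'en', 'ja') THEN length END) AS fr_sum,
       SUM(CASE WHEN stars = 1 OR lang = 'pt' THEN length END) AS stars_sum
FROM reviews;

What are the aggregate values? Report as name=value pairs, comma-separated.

[fr_sum: lang IN ('fr', 'en', 'ja')]
review_id=40: ✓ → 1776
review_id=41: ✗
review_id=42: ✗
review_id=43: ✓ → 1779
review_id=44: ✓ → 323
review_id=45: ✓ → 613
review_id=46: ✓ → 11
review_id=47: ✓ → 1469
review_id=48: ✗
review_id=49: ✗
review_id=50: ✓ → 1285
review_id=51: ✓ → 1741
fr_sum = 1776 + 1779 + 323 + 613 + 11 + 1469 + 1285 + 1741 = 8997
—
[stars_sum: stars = 1 OR lang = 'pt']
review_id=40: ✗
review_id=41: ✗
review_id=42: ✗
review_id=43: ✗
review_id=44: ✗
review_id=45: ✗
review_id=46: ✓ → 11
review_id=47: ✗
review_id=48: ✓ → 1112
review_id=49: ✗
review_id=50: ✗
review_id=51: ✗
stars_sum = 11 + 1112 = 1123

fr_sum=8997, stars_sum=1123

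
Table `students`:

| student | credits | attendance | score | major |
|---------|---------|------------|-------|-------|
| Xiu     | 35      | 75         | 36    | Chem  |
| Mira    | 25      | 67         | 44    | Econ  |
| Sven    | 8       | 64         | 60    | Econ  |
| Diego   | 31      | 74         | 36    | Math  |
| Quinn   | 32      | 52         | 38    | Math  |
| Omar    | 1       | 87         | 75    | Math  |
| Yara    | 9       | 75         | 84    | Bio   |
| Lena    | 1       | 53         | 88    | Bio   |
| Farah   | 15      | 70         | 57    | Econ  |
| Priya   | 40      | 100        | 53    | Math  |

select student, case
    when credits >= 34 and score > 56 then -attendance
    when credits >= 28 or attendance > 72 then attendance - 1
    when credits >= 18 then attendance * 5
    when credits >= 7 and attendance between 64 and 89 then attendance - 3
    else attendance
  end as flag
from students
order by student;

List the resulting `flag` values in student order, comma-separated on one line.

73, 67, 53, 335, 86, 99, 51, 61, 74, 74

student=Diego: credits >= 28 or attendance > 72 → 73
student=Farah: credits >= 7 and attendance between 64 and 89 → 67
student=Lena: ELSE → 53
student=Mira: credits >= 18 → 335
student=Omar: credits >= 28 or attendance > 72 → 86
student=Priya: credits >= 28 or attendance > 72 → 99
student=Quinn: credits >= 28 or attendance > 72 → 51
student=Sven: credits >= 7 and attendance between 64 and 89 → 61
student=Xiu: credits >= 28 or attendance > 72 → 74
student=Yara: credits >= 28 or attendance > 72 → 74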